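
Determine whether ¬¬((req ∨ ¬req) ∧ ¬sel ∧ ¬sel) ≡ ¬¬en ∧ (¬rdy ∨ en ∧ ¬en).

No

E1: ¬¬((req ∨ ¬req) ∧ ¬sel ∧ ¬sel)
    = ¬¬(¬sel ∧ ¬sel)   — complement / identity
    = ¬¬¬sel   — idempotence
    = ¬sel   — double negation
E2: ¬¬en ∧ (¬rdy ∨ en ∧ ¬en)
    = ¬¬en ∧ ¬rdy   — complement / identity
    = en ∧ ¬rdy   — double negation
These differ: at en=0, rdy=0, req=0, sel=0, E1 = 1 but E2 = 0.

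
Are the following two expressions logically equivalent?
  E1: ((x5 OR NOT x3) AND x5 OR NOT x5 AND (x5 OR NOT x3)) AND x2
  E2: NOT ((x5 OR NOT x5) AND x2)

E1: ((x5 OR NOT x3) AND x5 OR NOT x5 AND (x5 OR NOT x3)) AND x2
    = (x5 OR NOT x3) AND x2   (distribution)
E2: NOT ((x5 OR NOT x5) AND x2)
    = NOT x2   (complement / identity)
These differ: at x2=0, x3=1, x5=1, E1 = 0 but E2 = 1.

No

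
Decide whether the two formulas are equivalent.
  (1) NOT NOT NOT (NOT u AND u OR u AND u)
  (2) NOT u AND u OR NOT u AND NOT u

E1: NOT NOT NOT (NOT u AND u OR u AND u)
    = NOT (NOT u AND u OR u AND u)   [double negation]
    = NOT u   [distribution]
E2: NOT u AND u OR NOT u AND NOT u
    = NOT u   [distribution]
Both reduce to NOT u, so they are equivalent.

Yes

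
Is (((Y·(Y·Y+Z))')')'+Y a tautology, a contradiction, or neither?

(((Y·(Y·Y+Z))')')'+Y
= (((Y·(Y+Z))')')'+Y   [idempotence]
= ((Y')')'+Y   [absorption]
= Y'+Y   [double negation]
= 1   [complement]

tautology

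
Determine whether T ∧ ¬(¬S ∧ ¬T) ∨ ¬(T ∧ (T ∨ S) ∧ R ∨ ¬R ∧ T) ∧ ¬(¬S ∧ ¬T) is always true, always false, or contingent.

contingent

T ∧ ¬(¬S ∧ ¬T) ∨ ¬(T ∧ (T ∨ S) ∧ R ∨ ¬R ∧ T) ∧ ¬(¬S ∧ ¬T)
= T ∧ ¬(¬S ∧ ¬T) ∨ ¬(T ∧ R ∨ ¬R ∧ T) ∧ ¬(¬S ∧ ¬T)   (absorption)
= T ∧ ¬(¬S ∧ ¬T) ∨ ¬T ∧ ¬(¬S ∧ ¬T)   (distribution)
= ¬(¬S ∧ ¬T)   (distribution)
= S ∨ T   (De Morgan)
This depends on S, T, so it is not a constant.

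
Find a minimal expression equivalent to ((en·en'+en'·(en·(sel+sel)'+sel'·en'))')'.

((en·en'+en'·(en·(sel+sel)'+sel'·en'))')'
= ((en·en'+en'·(en·sel'+sel'·en'))')'   [idempotence]
= ((en'·(en·sel'+sel'·en'))')'   [complement / identity]
= ((en'·sel')')'   [distribution]
= en'·sel'   [double negation]

en'·sel'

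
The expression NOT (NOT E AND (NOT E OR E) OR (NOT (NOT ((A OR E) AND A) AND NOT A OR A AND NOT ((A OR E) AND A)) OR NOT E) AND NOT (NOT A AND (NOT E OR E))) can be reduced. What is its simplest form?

E AND NOT A

NOT (NOT E AND (NOT E OR E) OR (NOT (NOT ((A OR E) AND A) AND NOT A OR A AND NOT ((A OR E) AND A)) OR NOT E) AND NOT (NOT A AND (NOT E OR E)))
= NOT (NOT E AND (NOT E OR E) OR (NOT NOT ((A OR E) AND A) OR NOT E) AND NOT (NOT A AND (NOT E OR E)))   [distribution]
= NOT (NOT E AND (NOT E OR E) OR (NOT NOT ((A OR E) AND A) OR NOT E) AND NOT NOT A)   [complement / identity]
= NOT (NOT E AND (NOT E OR E) OR (NOT NOT A OR NOT E) AND NOT NOT A)   [absorption]
= NOT (NOT E AND (NOT E OR E) OR NOT NOT A)   [absorption]
= NOT (NOT E OR NOT NOT A)   [complement / identity]
= E AND NOT A   [De Morgan]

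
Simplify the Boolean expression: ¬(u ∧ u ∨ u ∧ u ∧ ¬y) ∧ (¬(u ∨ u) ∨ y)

¬(u ∧ u ∨ u ∧ u ∧ ¬y) ∧ (¬(u ∨ u) ∨ y)
= ¬(u ∧ u ∨ u ∧ u ∧ ¬y) ∧ (¬u ∨ y)
= ¬(u ∧ u) ∧ (¬u ∨ y)
= ¬u ∧ (¬u ∨ y)
= ¬u

¬u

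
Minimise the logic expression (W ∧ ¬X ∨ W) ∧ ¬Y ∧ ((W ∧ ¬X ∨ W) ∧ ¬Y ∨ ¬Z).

(W ∧ ¬X ∨ W) ∧ ¬Y ∧ ((W ∧ ¬X ∨ W) ∧ ¬Y ∨ ¬Z)
= (W ∧ ¬X ∨ W) ∧ ¬Y
= W ∧ ¬Y

W ∧ ¬Y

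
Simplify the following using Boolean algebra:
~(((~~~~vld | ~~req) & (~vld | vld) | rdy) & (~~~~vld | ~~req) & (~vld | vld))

~vld & ~req

~(((~~~~vld | ~~req) & (~vld | vld) | rdy) & (~~~~vld | ~~req) & (~vld | vld))
= ~((~~~~vld | ~~req) & (~vld | vld))   — absorption
= ~(~~~~vld | ~~req)   — complement / identity
= ~(~~vld | ~~req)   — double negation
= ~vld & ~req   — De Morgan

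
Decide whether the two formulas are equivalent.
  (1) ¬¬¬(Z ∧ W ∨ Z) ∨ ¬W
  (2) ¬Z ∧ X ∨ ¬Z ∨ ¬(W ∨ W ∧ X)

Yes

E1: ¬¬¬(Z ∧ W ∨ Z) ∨ ¬W
    = ¬¬¬Z ∨ ¬W   — absorption
    = ¬Z ∨ ¬W   — double negation
E2: ¬Z ∧ X ∨ ¬Z ∨ ¬(W ∨ W ∧ X)
    = ¬Z ∨ ¬(W ∨ W ∧ X)   — absorption
    = ¬Z ∨ ¬W   — absorption
Both reduce to ¬Z ∨ ¬W, so they are equivalent.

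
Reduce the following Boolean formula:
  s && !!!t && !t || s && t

s && !!!t && !t || s && t
= s && !t && !t || s && t   (double negation)
= s && !t || s && t   (idempotence)
= s   (distribution)

s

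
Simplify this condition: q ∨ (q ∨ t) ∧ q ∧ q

q ∨ (q ∨ t) ∧ q ∧ q
= q ∨ q ∧ q   [absorption]
= q ∨ q   [idempotence]
= q   [idempotence]

q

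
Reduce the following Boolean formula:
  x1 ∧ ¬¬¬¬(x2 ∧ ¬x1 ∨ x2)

x1 ∧ ¬¬¬¬(x2 ∧ ¬x1 ∨ x2)
= x1 ∧ ¬¬¬¬x2   — absorption
= x1 ∧ ¬¬x2   — double negation
= x1 ∧ x2   — double negation

x1 ∧ x2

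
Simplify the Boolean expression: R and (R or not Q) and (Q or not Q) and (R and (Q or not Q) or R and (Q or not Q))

R and (R or not Q) and (Q or not Q) and (R and (Q or not Q) or R and (Q or not Q))
= R and (R or not Q) and (Q or not Q) and R and (Q or not Q)
= R and (Q or not Q) and R and (Q or not Q)
= R and (Q or not Q)
= R

R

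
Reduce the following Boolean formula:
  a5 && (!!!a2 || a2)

a5

a5 && (!!!a2 || a2)
= a5 && (!a2 || a2)   (double negation)
= a5   (complement / identity)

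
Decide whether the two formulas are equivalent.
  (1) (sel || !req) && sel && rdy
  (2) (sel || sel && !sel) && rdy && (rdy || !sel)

Yes

E1: (sel || !req) && sel && rdy
    = sel && rdy   — absorption
E2: (sel || sel && !sel) && rdy && (rdy || !sel)
    = (sel || sel && !sel) && rdy   — absorption
    = sel && rdy   — complement / identity
Both reduce to sel && rdy, so they are equivalent.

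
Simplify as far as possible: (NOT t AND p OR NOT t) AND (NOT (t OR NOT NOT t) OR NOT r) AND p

NOT t AND p

(NOT t AND p OR NOT t) AND (NOT (t OR NOT NOT t) OR NOT r) AND p
= NOT t AND (NOT (t OR NOT NOT t) OR NOT r) AND p   [absorption]
= NOT t AND (NOT (t OR t) OR NOT r) AND p   [double negation]
= NOT t AND (NOT t OR NOT r) AND p   [idempotence]
= NOT t AND p   [absorption]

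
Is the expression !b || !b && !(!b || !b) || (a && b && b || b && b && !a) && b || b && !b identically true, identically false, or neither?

!b || !b && !(!b || !b) || (a && b && b || b && b && !a) && b || b && !b
= !b || !b && !(!b || !b) || b && b && b || b && !b   [distribution]
= !b || !b && b && b || b && b && b || b && !b   [De Morgan]
= !b || b && b || b && !b   [distribution]
= !b || b   [distribution]
= true   [complement]

identically true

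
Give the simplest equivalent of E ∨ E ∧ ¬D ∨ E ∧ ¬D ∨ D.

E ∨ D

E ∨ E ∧ ¬D ∨ E ∧ ¬D ∨ D
= E ∨ E ∧ ¬D ∨ D   (idempotence)
= E ∨ D   (absorption)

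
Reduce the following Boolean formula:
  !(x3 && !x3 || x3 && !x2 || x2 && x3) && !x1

!x3 && !x1

!(x3 && !x3 || x3 && !x2 || x2 && x3) && !x1
= !(x3 && !x2 || x2 && x3) && !x1   [complement / identity]
= !x3 && !x1   [distribution]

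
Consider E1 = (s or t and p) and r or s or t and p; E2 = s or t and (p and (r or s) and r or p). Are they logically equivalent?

E1: (s or t and p) and r or s or t and p
    = s or t and p
E2: s or t and (p and (r or s) and r or p)
    = s or t and (p and r or p)
    = s or t and p
Both reduce to s or t and p, so they are equivalent.

Yes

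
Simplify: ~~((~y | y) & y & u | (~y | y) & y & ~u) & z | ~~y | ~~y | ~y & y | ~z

y | ~z

~~((~y | y) & y & u | (~y | y) & y & ~u) & z | ~~y | ~~y | ~y & y | ~z
= ~~((~y | y) & y & u | (~y | y) & y & ~u) & z | ~~y | ~~y | ~z   (complement / identity)
= ~~((~y | y) & y) & z | ~~y | ~~y | ~z   (distribution)
= ~~((~y | y) & y) & z | ~~y | ~z   (idempotence)
= ~~y & z | ~~y | ~z   (complement / identity)
= ~~y | ~z   (absorption)
= y | ~z   (double negation)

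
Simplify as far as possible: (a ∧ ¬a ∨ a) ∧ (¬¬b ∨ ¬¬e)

a ∧ (b ∨ e)

(a ∧ ¬a ∨ a) ∧ (¬¬b ∨ ¬¬e)
= (a ∧ ¬a ∨ a) ∧ (b ∨ ¬¬e)   [double negation]
= a ∧ (b ∨ ¬¬e)   [complement / identity]
= a ∧ (b ∨ e)   [double negation]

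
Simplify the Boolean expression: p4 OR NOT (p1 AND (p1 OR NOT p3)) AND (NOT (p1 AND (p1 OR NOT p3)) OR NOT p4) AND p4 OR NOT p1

p4 OR NOT (p1 AND (p1 OR NOT p3)) AND (NOT (p1 AND (p1 OR NOT p3)) OR NOT p4) AND p4 OR NOT p1
= p4 OR NOT (p1 AND (p1 OR NOT p3)) AND p4 OR NOT p1   (absorption)
= p4 OR NOT p1 AND p4 OR NOT p1   (absorption)
= p4 OR NOT p1   (absorption)

p4 OR NOT p1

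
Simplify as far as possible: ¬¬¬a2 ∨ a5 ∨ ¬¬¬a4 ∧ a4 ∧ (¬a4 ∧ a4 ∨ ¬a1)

¬a2 ∨ a5

¬¬¬a2 ∨ a5 ∨ ¬¬¬a4 ∧ a4 ∧ (¬a4 ∧ a4 ∨ ¬a1)
= ¬¬¬a2 ∨ a5 ∨ ¬a4 ∧ a4 ∧ (¬a4 ∧ a4 ∨ ¬a1)   (double negation)
= ¬¬¬a2 ∨ a5 ∨ ¬a4 ∧ a4   (absorption)
= ¬a2 ∨ a5 ∨ ¬a4 ∧ a4   (double negation)
= ¬a2 ∨ a5   (complement / identity)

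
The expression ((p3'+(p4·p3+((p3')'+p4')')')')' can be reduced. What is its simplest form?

p3'+p4'

((p3'+(p4·p3+((p3')'+p4')')')')'
= ((p3'+(p4·p3+p3'·p4)')')'   — De Morgan
= ((p3'+p4')')'   — distribution
= p3'+p4'   — double negation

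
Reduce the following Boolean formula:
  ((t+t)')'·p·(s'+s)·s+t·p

t·p

((t+t)')'·p·(s'+s)·s+t·p
= ((t+t)')'·p·s+t·p   [complement / identity]
= (t')'·p·s+t·p   [idempotence]
= t·p·s+t·p   [double negation]
= t·p   [absorption]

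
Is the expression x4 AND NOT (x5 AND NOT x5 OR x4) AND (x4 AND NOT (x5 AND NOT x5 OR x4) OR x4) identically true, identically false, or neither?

identically false

x4 AND NOT (x5 AND NOT x5 OR x4) AND (x4 AND NOT (x5 AND NOT x5 OR x4) OR x4)
= x4 AND NOT (x5 AND NOT x5 OR x4)   (absorption)
= x4 AND NOT x4   (complement / identity)
= FALSE   (complement)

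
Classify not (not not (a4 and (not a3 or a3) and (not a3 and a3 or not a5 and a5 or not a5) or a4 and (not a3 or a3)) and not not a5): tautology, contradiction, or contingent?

contingent

not (not not (a4 and (not a3 or a3) and (not a3 and a3 or not a5 and a5 or not a5) or a4 and (not a3 or a3)) and not not a5)
= not (not not (a4 and (not a3 or a3) and (not a5 and a5 or not a5) or a4 and (not a3 or a3)) and not not a5)   (complement / identity)
= not (not not (a4 and (not a3 or a3) and not a5 or a4 and (not a3 or a3)) and not not a5)   (complement / identity)
= not (not not (a4 and (not a3 or a3)) and not not a5)   (absorption)
= not (not not a4 and not not a5)   (complement / identity)
= not a4 or not a5   (De Morgan)
This depends on a4, a5, so it is not a constant.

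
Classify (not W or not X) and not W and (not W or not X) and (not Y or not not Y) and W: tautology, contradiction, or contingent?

(not W or not X) and not W and (not W or not X) and (not Y or not not Y) and W
= (not W or not X) and not W and (not W or not X) and (not Y or Y) and W   — double negation
= (not W or not X) and not W and (not Y or Y) and W   — absorption
= (not W or not X) and not W and W   — complement / identity
= not W and W   — absorption
= False   — complement

contradiction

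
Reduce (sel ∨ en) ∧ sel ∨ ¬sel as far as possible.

True

(sel ∨ en) ∧ sel ∨ ¬sel
= sel ∨ ¬sel   [absorption]
= True   [complement]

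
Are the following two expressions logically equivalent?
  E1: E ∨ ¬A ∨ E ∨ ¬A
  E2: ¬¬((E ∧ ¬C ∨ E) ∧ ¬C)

No

E1: E ∨ ¬A ∨ E ∨ ¬A
    = E ∨ ¬A   [idempotence]
E2: ¬¬((E ∧ ¬C ∨ E) ∧ ¬C)
    = ¬¬(E ∧ ¬C)   [absorption]
    = E ∧ ¬C   [double negation]
These differ: at A=0, C=1, E=0, E1 = 1 but E2 = 0.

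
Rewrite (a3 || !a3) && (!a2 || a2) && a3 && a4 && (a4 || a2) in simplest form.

a3 && a4

(a3 || !a3) && (!a2 || a2) && a3 && a4 && (a4 || a2)
= (!a2 || a2) && a3 && a4 && (a4 || a2)   — complement / identity
= a3 && a4 && (a4 || a2)   — complement / identity
= a3 && a4   — absorption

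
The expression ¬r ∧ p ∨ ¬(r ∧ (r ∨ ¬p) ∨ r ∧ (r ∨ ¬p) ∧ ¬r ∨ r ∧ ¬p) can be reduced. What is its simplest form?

¬r ∧ p ∨ ¬(r ∧ (r ∨ ¬p) ∨ r ∧ (r ∨ ¬p) ∧ ¬r ∨ r ∧ ¬p)
= ¬r ∧ p ∨ ¬(r ∧ (r ∨ ¬p) ∨ r ∧ ¬p)   — absorption
= ¬r ∧ p ∨ ¬(r ∨ r ∧ ¬p)   — absorption
= ¬r ∧ p ∨ ¬r   — absorption
= ¬r   — absorption

¬r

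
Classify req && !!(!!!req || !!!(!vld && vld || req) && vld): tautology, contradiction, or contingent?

req && !!(!!!req || !!!(!vld && vld || req) && vld)
= req && (!!!req || !!!(!vld && vld || req) && vld)   — double negation
= req && (!!!req || !!!req && vld)   — complement / identity
= req && !!!req   — absorption
= req && !req   — double negation
= false   — complement

contradiction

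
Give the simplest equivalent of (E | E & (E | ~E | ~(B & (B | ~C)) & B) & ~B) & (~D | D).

(E | E & (E | ~E | ~(B & (B | ~C)) & B) & ~B) & (~D | D)
= (E | E & (E | ~E | ~B & B) & ~B) & (~D | D)   (absorption)
= (E | E & (E | ~E) & ~B) & (~D | D)   (complement / identity)
= E | E & (E | ~E) & ~B   (complement / identity)
= E | E & ~B   (complement / identity)
= E   (absorption)

E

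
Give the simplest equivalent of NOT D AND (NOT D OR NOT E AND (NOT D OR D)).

NOT D

NOT D AND (NOT D OR NOT E AND (NOT D OR D))
= NOT D AND (NOT D OR NOT E)   [complement / identity]
= NOT D   [absorption]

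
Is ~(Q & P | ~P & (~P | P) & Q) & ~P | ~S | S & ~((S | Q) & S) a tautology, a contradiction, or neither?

neither

~(Q & P | ~P & (~P | P) & Q) & ~P | ~S | S & ~((S | Q) & S)
= ~(Q & P | ~P & Q) & ~P | ~S | S & ~((S | Q) & S)   (complement / identity)
= ~Q & ~P | ~S | S & ~((S | Q) & S)   (distribution)
= ~Q & ~P | ~S | S & ~S   (absorption)
= ~Q & ~P | ~S   (complement / identity)
This depends on P, Q, S, so it is not a constant.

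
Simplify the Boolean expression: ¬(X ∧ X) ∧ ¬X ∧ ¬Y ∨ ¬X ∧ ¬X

¬(X ∧ X) ∧ ¬X ∧ ¬Y ∨ ¬X ∧ ¬X
= ¬X ∧ ¬X ∧ ¬Y ∨ ¬X ∧ ¬X   (idempotence)
= ¬X ∧ ¬X   (absorption)
= ¬X   (idempotence)

¬X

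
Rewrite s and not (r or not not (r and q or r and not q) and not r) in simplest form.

s and not r

s and not (r or not not (r and q or r and not q) and not r)
= s and not (r or (r and q or r and not q) and not r)   [double negation]
= s and not (r or r and not r)   [distribution]
= s and not r   [complement / identity]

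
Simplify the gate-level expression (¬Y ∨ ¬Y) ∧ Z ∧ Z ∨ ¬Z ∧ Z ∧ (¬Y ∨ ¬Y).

(¬Y ∨ ¬Y) ∧ Z ∧ Z ∨ ¬Z ∧ Z ∧ (¬Y ∨ ¬Y)
= (Z ∧ Z ∨ ¬Z ∧ Z) ∧ (¬Y ∨ ¬Y)   (distribution)
= Z ∧ (¬Y ∨ ¬Y)   (distribution)
= Z ∧ ¬Y   (idempotence)

Z ∧ ¬Y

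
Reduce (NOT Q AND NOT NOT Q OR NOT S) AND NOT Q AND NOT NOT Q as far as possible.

FALSE

(NOT Q AND NOT NOT Q OR NOT S) AND NOT Q AND NOT NOT Q
= NOT Q AND NOT NOT Q   — absorption
= NOT Q AND Q   — double negation
= FALSE   — complement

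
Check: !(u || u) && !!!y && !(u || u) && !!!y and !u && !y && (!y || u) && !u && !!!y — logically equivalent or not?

E1: !(u || u) && !!!y && !(u || u) && !!!y
    = !(u || u) && !!!y   [idempotence]
    = !(u || u) && !y   [double negation]
    = !u && !y   [idempotence]
E2: !u && !y && (!y || u) && !u && !!!y
    = !u && !y && !u && !!!y   [absorption]
    = !u && !y && !u && !y   [double negation]
    = !u && !y   [idempotence]
Both reduce to !u && !y, so they are equivalent.

Yes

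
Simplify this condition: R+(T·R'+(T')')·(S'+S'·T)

R+(T·R'+(T')')·(S'+S'·T)
= R+(T·R'+T)·(S'+S'·T)
= R+(T·R'+T)·S'
= R+T·S'

R+T·S'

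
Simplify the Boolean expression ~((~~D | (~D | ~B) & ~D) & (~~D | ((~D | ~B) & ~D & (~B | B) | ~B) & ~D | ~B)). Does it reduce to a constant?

~((~~D | (~D | ~B) & ~D) & (~~D | ((~D | ~B) & ~D & (~B | B) | ~B) & ~D | ~B))
= ~((~~D | (~D | ~B) & ~D) & (~~D | ((~D | ~B) & ~D | ~B) & ~D | ~B))
= ~((~~D | (~D | ~B) & ~D) & (~~D | (~D | ~B) & ~D | ~B))
= ~(~~D | (~D | ~B) & ~D)
= ~(~~D | ~D)
= ~D & D
= 0

0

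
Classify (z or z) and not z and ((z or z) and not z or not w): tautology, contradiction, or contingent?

(z or z) and not z and ((z or z) and not z or not w)
= (z or z) and not z
= z and not z
= False

contradiction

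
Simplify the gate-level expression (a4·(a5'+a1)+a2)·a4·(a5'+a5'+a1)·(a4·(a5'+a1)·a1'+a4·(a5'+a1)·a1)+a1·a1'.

(a4·(a5'+a1)+a2)·a4·(a5'+a5'+a1)·(a4·(a5'+a1)·a1'+a4·(a5'+a1)·a1)+a1·a1'
= (a4·(a5'+a1)+a2)·a4·(a5'+a1)·(a4·(a5'+a1)·a1'+a4·(a5'+a1)·a1)+a1·a1'   — idempotence
= (a4·(a5'+a1)+a2)·a4·(a5'+a1)·(a4·(a5'+a1)·a1'+a4·(a5'+a1)·a1)   — complement / identity
= (a4·(a5'+a1)+a2)·a4·(a5'+a1)·a4·(a5'+a1)   — distribution
= (a4·(a5'+a1)+a2)·a4·(a5'+a1)   — idempotence
= a4·(a5'+a1)   — absorption

a4·(a5'+a1)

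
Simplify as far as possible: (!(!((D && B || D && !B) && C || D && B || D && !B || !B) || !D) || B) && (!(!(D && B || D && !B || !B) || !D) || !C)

B && !C || D

(!(!((D && B || D && !B) && C || D && B || D && !B || !B) || !D) || B) && (!(!(D && B || D && !B || !B) || !D) || !C)
= (!(!(D && B || D && !B || !B) || !D) || B) && (!(!(D && B || D && !B || !B) || !D) || !C)   — absorption
= B && !C || !(!(D && B || D && !B || !B) || !D)   — distribution
= B && !C || !(!(D || !B) || !D)   — distribution
= B && !C || (D || !B) && D   — De Morgan
= B && !C || D   — absorption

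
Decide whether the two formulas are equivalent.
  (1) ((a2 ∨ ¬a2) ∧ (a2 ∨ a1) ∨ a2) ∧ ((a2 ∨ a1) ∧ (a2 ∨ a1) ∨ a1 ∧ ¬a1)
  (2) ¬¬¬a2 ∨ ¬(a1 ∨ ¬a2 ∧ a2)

E1: ((a2 ∨ ¬a2) ∧ (a2 ∨ a1) ∨ a2) ∧ ((a2 ∨ a1) ∧ (a2 ∨ a1) ∨ a1 ∧ ¬a1)
    = ((a2 ∨ ¬a2) ∧ (a2 ∨ a1) ∨ a2) ∧ (a2 ∨ a1 ∨ a1 ∧ ¬a1)   — idempotence
    = ((a2 ∨ ¬a2) ∧ (a2 ∨ a1) ∨ a2) ∧ (a2 ∨ a1)   — complement / identity
    = (a2 ∨ a1 ∨ a2) ∧ (a2 ∨ a1)   — complement / identity
    = a2 ∨ a1   — absorption
E2: ¬¬¬a2 ∨ ¬(a1 ∨ ¬a2 ∧ a2)
    = ¬¬¬a2 ∨ ¬a1   — complement / identity
    = ¬a2 ∨ ¬a1   — double negation
These differ: at a1=0, a2=0, E1 = 0 but E2 = 1.

No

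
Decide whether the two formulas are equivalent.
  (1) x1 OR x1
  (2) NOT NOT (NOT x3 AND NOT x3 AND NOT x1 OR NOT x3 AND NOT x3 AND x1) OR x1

E1: x1 OR x1
    = x1   (idempotence)
E2: NOT NOT (NOT x3 AND NOT x3 AND NOT x1 OR NOT x3 AND NOT x3 AND x1) OR x1
    = NOT NOT (NOT x3 AND NOT x3) OR x1   (distribution)
    = NOT NOT NOT x3 OR x1   (idempotence)
    = NOT x3 OR x1   (double negation)
These differ: at x1=0, x3=0, E1 = 0 but E2 = 1.

No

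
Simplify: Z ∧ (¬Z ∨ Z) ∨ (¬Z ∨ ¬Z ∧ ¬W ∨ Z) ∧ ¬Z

Z ∧ (¬Z ∨ Z) ∨ (¬Z ∨ ¬Z ∧ ¬W ∨ Z) ∧ ¬Z
= Z ∧ (¬Z ∨ Z) ∨ (¬Z ∨ Z) ∧ ¬Z   (absorption)
= ¬Z ∨ Z   (distribution)
= True   (complement)

True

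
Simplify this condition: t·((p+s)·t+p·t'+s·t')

t·((p+s)·t+p·t'+s·t')
= t·((p+s)·t+(p+s)·t')   — distribution
= t·(p+s)   — distribution

t·(p+s)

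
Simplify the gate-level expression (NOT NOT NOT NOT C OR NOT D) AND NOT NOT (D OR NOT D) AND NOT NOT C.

C

(NOT NOT NOT NOT C OR NOT D) AND NOT NOT (D OR NOT D) AND NOT NOT C
= (NOT NOT C OR NOT D) AND NOT NOT (D OR NOT D) AND NOT NOT C   [double negation]
= (NOT NOT C OR NOT D) AND (D OR NOT D) AND NOT NOT C   [double negation]
= (NOT NOT C OR NOT D) AND NOT NOT C   [complement / identity]
= NOT NOT C   [absorption]
= C   [double negation]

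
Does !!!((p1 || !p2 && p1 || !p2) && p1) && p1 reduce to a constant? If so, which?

!!!((p1 || !p2 && p1 || !p2) && p1) && p1
= !!!((p1 || !p2) && p1) && p1
= !!!p1 && p1
= !p1 && p1
= false

yes, False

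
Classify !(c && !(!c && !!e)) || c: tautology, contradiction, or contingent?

!(c && !(!c && !!e)) || c
= !(c && (c || !e)) || c
= !c || c
= true

tautology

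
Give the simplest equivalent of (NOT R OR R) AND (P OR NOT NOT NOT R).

P OR NOT R

(NOT R OR R) AND (P OR NOT NOT NOT R)
= (NOT R OR R) AND (P OR NOT R)   [double negation]
= P OR NOT R   [complement / identity]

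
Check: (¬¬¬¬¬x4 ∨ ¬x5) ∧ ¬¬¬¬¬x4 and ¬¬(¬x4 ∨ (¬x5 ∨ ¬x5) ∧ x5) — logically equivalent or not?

Yes

E1: (¬¬¬¬¬x4 ∨ ¬x5) ∧ ¬¬¬¬¬x4
    = ¬¬¬¬¬x4
    = ¬¬¬x4
    = ¬x4
E2: ¬¬(¬x4 ∨ (¬x5 ∨ ¬x5) ∧ x5)
    = ¬¬(¬x4 ∨ ¬x5 ∧ x5)
    = ¬¬¬x4
    = ¬x4
Both reduce to ¬x4, so they are equivalent.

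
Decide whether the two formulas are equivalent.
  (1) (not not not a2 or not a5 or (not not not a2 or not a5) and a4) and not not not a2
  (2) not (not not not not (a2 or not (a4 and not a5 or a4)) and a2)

Yes

E1: (not not not a2 or not a5 or (not not not a2 or not a5) and a4) and not not not a2
    = (not not not a2 or not a5) and not not not a2   (absorption)
    = not not not a2   (absorption)
    = not a2   (double negation)
E2: not (not not not not (a2 or not (a4 and not a5 or a4)) and a2)
    = not (not not (a2 or not (a4 and not a5 or a4)) and a2)   (double negation)
    = not (not not (a2 or not a4) and a2)   (absorption)
    = not ((a2 or not a4) and a2)   (double negation)
    = not a2   (absorption)
Both reduce to not a2, so they are equivalent.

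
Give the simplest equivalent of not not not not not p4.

not not not not not p4
= not not not p4
= not p4

not p4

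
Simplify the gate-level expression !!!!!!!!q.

q

!!!!!!!!q
= !!!!!!q
= !!!!q
= !!q
= q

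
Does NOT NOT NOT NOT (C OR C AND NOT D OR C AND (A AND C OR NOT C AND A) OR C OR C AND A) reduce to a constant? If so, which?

no

NOT NOT NOT NOT (C OR C AND NOT D OR C AND (A AND C OR NOT C AND A) OR C OR C AND A)
= NOT NOT NOT NOT (C OR C AND NOT D OR C AND A OR C OR C AND A)   — distribution
= NOT NOT NOT NOT (C OR C AND A OR C OR C AND A)   — absorption
= NOT NOT NOT NOT (C OR C AND A)   — idempotence
= NOT NOT NOT NOT C   — absorption
= NOT NOT C   — double negation
= C   — double negation
This depends on C, so it is not a constant.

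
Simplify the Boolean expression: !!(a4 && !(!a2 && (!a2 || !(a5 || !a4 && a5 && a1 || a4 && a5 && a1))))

a4 && a2

!!(a4 && !(!a2 && (!a2 || !(a5 || !a4 && a5 && a1 || a4 && a5 && a1))))
= !!(a4 && !(!a2 && (!a2 || !(a5 || a5 && a1))))   [distribution]
= !!(a4 && !(!a2 && (!a2 || !a5)))   [absorption]
= !!(a4 && !!a2)   [absorption]
= !!(a4 && a2)   [double negation]
= a4 && a2   [double negation]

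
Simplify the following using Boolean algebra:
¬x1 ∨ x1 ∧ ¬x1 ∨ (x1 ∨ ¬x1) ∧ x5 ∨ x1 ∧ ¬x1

¬x1 ∨ x1 ∧ ¬x1 ∨ (x1 ∨ ¬x1) ∧ x5 ∨ x1 ∧ ¬x1
= ¬x1 ∨ x1 ∧ ¬x1 ∨ x5 ∨ x1 ∧ ¬x1
= ¬x1 ∨ x1 ∧ ¬x1 ∨ x5
= ¬x1 ∨ x5

¬x1 ∨ x5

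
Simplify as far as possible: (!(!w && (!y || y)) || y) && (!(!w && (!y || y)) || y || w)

w || y

(!(!w && (!y || y)) || y) && (!(!w && (!y || y)) || y || w)
= !(!w && (!y || y)) || y   (absorption)
= !!w || y   (complement / identity)
= w || y   (double negation)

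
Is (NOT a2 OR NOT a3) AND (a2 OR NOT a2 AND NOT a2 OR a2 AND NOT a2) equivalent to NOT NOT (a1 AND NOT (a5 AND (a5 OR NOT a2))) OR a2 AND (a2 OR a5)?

E1: (NOT a2 OR NOT a3) AND (a2 OR NOT a2 AND NOT a2 OR a2 AND NOT a2)
    = (NOT a2 OR NOT a3) AND (a2 OR NOT a2)   — distribution
    = NOT a2 OR NOT a3   — complement / identity
E2: NOT NOT (a1 AND NOT (a5 AND (a5 OR NOT a2))) OR a2 AND (a2 OR a5)
    = NOT NOT (a1 AND NOT a5) OR a2 AND (a2 OR a5)   — absorption
    = a1 AND NOT a5 OR a2 AND (a2 OR a5)   — double negation
    = a1 AND NOT a5 OR a2   — absorption
These differ: at a1=0, a2=0, a3=1, a5=1, E1 = 1 but E2 = 0.

No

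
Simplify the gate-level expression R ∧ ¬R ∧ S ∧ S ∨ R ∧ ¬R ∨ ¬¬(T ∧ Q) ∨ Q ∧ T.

R ∧ ¬R ∧ S ∧ S ∨ R ∧ ¬R ∨ ¬¬(T ∧ Q) ∨ Q ∧ T
= R ∧ ¬R ∧ S ∨ R ∧ ¬R ∨ ¬¬(T ∧ Q) ∨ Q ∧ T   (idempotence)
= R ∧ ¬R ∨ ¬¬(T ∧ Q) ∨ Q ∧ T   (absorption)
= R ∧ ¬R ∨ T ∧ Q ∨ Q ∧ T   (double negation)
= T ∧ Q ∨ Q ∧ T   (complement / identity)
= T ∧ (Q ∨ Q)   (distribution)
= T ∧ Q   (idempotence)

T ∧ Q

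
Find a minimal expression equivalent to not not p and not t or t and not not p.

not not p and not t or t and not not p
= (not t or t) and not not p   (distribution)
= not not p   (complement / identity)
= p   (double negation)

p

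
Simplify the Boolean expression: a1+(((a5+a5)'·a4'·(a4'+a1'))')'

a1+(((a5+a5)'·a4'·(a4'+a1'))')'
= a1+(((a5+a5)'·a4')')'   (absorption)
= a1+((a5'·a4')')'   (idempotence)
= a1+a5'·a4'   (double negation)

a1+a5'·a4'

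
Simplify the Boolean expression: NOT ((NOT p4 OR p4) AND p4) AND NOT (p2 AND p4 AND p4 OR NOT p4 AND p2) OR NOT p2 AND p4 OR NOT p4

NOT ((NOT p4 OR p4) AND p4) AND NOT (p2 AND p4 AND p4 OR NOT p4 AND p2) OR NOT p2 AND p4 OR NOT p4
= NOT ((NOT p4 OR p4) AND p4) AND NOT (p2 AND p4 OR NOT p4 AND p2) OR NOT p2 AND p4 OR NOT p4
= NOT p4 AND NOT (p2 AND p4 OR NOT p4 AND p2) OR NOT p2 AND p4 OR NOT p4
= NOT p4 AND NOT p2 OR NOT p2 AND p4 OR NOT p4
= NOT p2 OR NOT p4

NOT p2 OR NOT p4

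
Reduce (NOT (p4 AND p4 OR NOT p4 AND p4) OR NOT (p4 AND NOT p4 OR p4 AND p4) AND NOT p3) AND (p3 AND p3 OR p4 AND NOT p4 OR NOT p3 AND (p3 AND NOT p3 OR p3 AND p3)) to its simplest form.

NOT p4 AND p3

(NOT (p4 AND p4 OR NOT p4 AND p4) OR NOT (p4 AND NOT p4 OR p4 AND p4) AND NOT p3) AND (p3 AND p3 OR p4 AND NOT p4 OR NOT p3 AND (p3 AND NOT p3 OR p3 AND p3))
= (NOT p4 OR NOT (p4 AND NOT p4 OR p4 AND p4) AND NOT p3) AND (p3 AND p3 OR p4 AND NOT p4 OR NOT p3 AND (p3 AND NOT p3 OR p3 AND p3))   (distribution)
= (NOT p4 OR NOT (p4 AND NOT p4 OR p4 AND p4) AND NOT p3) AND (p3 AND p3 OR NOT p3 AND (p3 AND NOT p3 OR p3 AND p3))   (complement / identity)
= (NOT p4 OR NOT (p4 AND NOT p4 OR p4 AND p4) AND NOT p3) AND (p3 AND p3 OR NOT p3 AND p3)   (distribution)
= (NOT p4 OR NOT p4 AND NOT p3) AND (p3 AND p3 OR NOT p3 AND p3)   (distribution)
= (NOT p4 OR NOT p4 AND NOT p3) AND p3   (distribution)
= NOT p4 AND p3   (absorption)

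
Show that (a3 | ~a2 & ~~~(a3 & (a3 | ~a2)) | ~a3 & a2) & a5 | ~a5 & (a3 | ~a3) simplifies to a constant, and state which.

(a3 | ~a2 & ~~~(a3 & (a3 | ~a2)) | ~a3 & a2) & a5 | ~a5 & (a3 | ~a3)
= (a3 | ~a2 & ~(a3 & (a3 | ~a2)) | ~a3 & a2) & a5 | ~a5 & (a3 | ~a3)   [double negation]
= (a3 | ~a2 & ~a3 | ~a3 & a2) & a5 | ~a5 & (a3 | ~a3)   [absorption]
= (a3 | ~a3) & a5 | ~a5 & (a3 | ~a3)   [distribution]
= a3 | ~a3   [distribution]
= 1   [complement]

1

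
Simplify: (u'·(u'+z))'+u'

1

(u'·(u'+z))'+u'
= (u')'+u'   [absorption]
= u+u'   [double negation]
= 1   [complement]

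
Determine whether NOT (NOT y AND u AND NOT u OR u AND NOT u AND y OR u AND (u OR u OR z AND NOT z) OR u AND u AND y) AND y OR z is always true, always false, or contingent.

contingent

NOT (NOT y AND u AND NOT u OR u AND NOT u AND y OR u AND (u OR u OR z AND NOT z) OR u AND u AND y) AND y OR z
= NOT (NOT y AND u AND NOT u OR u AND NOT u AND y OR u AND (u OR z AND NOT z) OR u AND u AND y) AND y OR z   [idempotence]
= NOT (u AND NOT u OR u AND (u OR z AND NOT z) OR u AND u AND y) AND y OR z   [distribution]
= NOT (u AND NOT u OR u AND u OR u AND u AND y) AND y OR z   [complement / identity]
= NOT (u AND NOT u OR u AND u) AND y OR z   [absorption]
= NOT u AND y OR z   [distribution]
This depends on u, y, z, so it is not a constant.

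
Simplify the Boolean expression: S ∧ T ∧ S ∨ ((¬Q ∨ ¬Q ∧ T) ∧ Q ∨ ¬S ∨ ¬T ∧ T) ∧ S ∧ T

S ∧ T ∧ S ∨ ((¬Q ∨ ¬Q ∧ T) ∧ Q ∨ ¬S ∨ ¬T ∧ T) ∧ S ∧ T
= S ∧ T ∧ S ∨ ((¬Q ∨ ¬Q ∧ T) ∧ Q ∨ ¬S) ∧ S ∧ T
= S ∧ T ∧ S ∨ (¬Q ∧ Q ∨ ¬S) ∧ S ∧ T
= S ∧ T ∧ S ∨ ¬S ∧ S ∧ T
= S ∧ T

S ∧ T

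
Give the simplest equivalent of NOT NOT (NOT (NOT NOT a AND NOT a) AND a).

a

NOT NOT (NOT (NOT NOT a AND NOT a) AND a)
= NOT (NOT NOT a AND NOT a) AND a
= (NOT a OR a) AND a
= a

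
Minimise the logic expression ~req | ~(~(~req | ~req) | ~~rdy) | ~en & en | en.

~req | ~(~(~req | ~req) | ~~rdy) | ~en & en | en
= ~req | ~(~~req | ~~rdy) | ~en & en | en   — idempotence
= ~req | ~(~~req | ~~rdy) | en   — complement / identity
= ~req | ~req & ~rdy | en   — De Morgan
= ~req | en   — absorption

~req | en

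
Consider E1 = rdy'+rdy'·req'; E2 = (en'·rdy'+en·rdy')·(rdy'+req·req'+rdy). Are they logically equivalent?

E1: rdy'+rdy'·req'
    = rdy'   (absorption)
E2: (en'·rdy'+en·rdy')·(rdy'+req·req'+rdy)
    = (en'·rdy'+en·rdy')·(rdy'+rdy)   (complement / identity)
    = en'·rdy'+en·rdy'   (complement / identity)
    = rdy'   (distribution)
Both reduce to rdy', so they are equivalent.

Yes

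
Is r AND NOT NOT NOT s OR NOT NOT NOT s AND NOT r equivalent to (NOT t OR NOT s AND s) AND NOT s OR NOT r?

No

E1: r AND NOT NOT NOT s OR NOT NOT NOT s AND NOT r
    = NOT NOT NOT s   [distribution]
    = NOT s   [double negation]
E2: (NOT t OR NOT s AND s) AND NOT s OR NOT r
    = NOT t AND NOT s OR NOT r   [complement / identity]
These differ: at r=0, s=1, t=0, E1 = 0 but E2 = 1.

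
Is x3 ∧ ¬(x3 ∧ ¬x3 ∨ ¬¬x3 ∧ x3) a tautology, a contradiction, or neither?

x3 ∧ ¬(x3 ∧ ¬x3 ∨ ¬¬x3 ∧ x3)
= x3 ∧ ¬(x3 ∧ ¬x3 ∨ x3 ∧ x3)   — double negation
= x3 ∧ ¬x3   — distribution
= False   — complement

contradiction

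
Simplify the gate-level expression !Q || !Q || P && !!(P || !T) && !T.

!Q || !Q || P && !!(P || !T) && !T
= !Q || !Q || P && (P || !T) && !T   — double negation
= !Q || !Q || P && !T   — absorption
= !Q || P && !T   — idempotence

!Q || P && !T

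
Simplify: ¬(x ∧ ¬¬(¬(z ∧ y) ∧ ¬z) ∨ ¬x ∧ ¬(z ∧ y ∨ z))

z

¬(x ∧ ¬¬(¬(z ∧ y) ∧ ¬z) ∨ ¬x ∧ ¬(z ∧ y ∨ z))
= ¬(x ∧ ¬(z ∧ y ∨ z) ∨ ¬x ∧ ¬(z ∧ y ∨ z))   (De Morgan)
= ¬(¬(z ∧ y ∨ z) ∧ (x ∨ ¬x))   (distribution)
= ¬¬(z ∧ y ∨ z)   (complement / identity)
= ¬¬z   (absorption)
= z   (double negation)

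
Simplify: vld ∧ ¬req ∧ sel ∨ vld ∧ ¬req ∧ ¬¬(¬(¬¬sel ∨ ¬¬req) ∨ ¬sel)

vld ∧ ¬req ∧ sel ∨ vld ∧ ¬req ∧ ¬¬(¬(¬¬sel ∨ ¬¬req) ∨ ¬sel)
= vld ∧ ¬req ∧ sel ∨ vld ∧ ¬req ∧ ¬¬(¬sel ∧ ¬req ∨ ¬sel)
= vld ∧ ¬req ∧ sel ∨ vld ∧ ¬req ∧ ¬¬¬sel
= vld ∧ ¬req ∧ sel ∨ vld ∧ ¬req ∧ ¬sel
= vld ∧ ¬req

vld ∧ ¬req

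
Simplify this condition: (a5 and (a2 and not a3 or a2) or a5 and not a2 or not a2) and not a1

(a5 and (a2 and not a3 or a2) or a5 and not a2 or not a2) and not a1
= (a5 and a2 or a5 and not a2 or not a2) and not a1   (absorption)
= (a5 or not a2) and not a1   (distribution)

(a5 or not a2) and not a1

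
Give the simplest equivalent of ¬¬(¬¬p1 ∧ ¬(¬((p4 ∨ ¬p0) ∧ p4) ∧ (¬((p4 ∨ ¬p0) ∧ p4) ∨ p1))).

¬¬(¬¬p1 ∧ ¬(¬((p4 ∨ ¬p0) ∧ p4) ∧ (¬((p4 ∨ ¬p0) ∧ p4) ∨ p1)))
= ¬¬(¬¬p1 ∧ ¬¬((p4 ∨ ¬p0) ∧ p4))   (absorption)
= ¬(¬p1 ∨ ¬((p4 ∨ ¬p0) ∧ p4))   (De Morgan)
= ¬(¬p1 ∨ ¬p4)   (absorption)
= p1 ∧ p4   (De Morgan)

p1 ∧ p4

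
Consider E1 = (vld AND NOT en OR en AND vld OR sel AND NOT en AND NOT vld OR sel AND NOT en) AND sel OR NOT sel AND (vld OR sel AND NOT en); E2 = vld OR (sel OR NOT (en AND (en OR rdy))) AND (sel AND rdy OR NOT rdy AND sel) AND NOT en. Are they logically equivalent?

Yes

E1: (vld AND NOT en OR en AND vld OR sel AND NOT en AND NOT vld OR sel AND NOT en) AND sel OR NOT sel AND (vld OR sel AND NOT en)
    = (vld OR sel AND NOT en AND NOT vld OR sel AND NOT en) AND sel OR NOT sel AND (vld OR sel AND NOT en)   — distribution
    = (vld OR sel AND NOT en) AND sel OR NOT sel AND (vld OR sel AND NOT en)   — absorption
    = vld OR sel AND NOT en   — distribution
E2: vld OR (sel OR NOT (en AND (en OR rdy))) AND (sel AND rdy OR NOT rdy AND sel) AND NOT en
    = vld OR (sel OR NOT en) AND (sel AND rdy OR NOT rdy AND sel) AND NOT en   — absorption
    = vld OR (sel OR NOT en) AND sel AND NOT en   — distribution
    = vld OR sel AND NOT en   — absorption
Both reduce to vld OR sel AND NOT en, so they are equivalent.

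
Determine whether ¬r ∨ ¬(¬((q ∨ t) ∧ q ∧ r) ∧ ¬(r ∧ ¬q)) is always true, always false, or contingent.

always true

¬r ∨ ¬(¬((q ∨ t) ∧ q ∧ r) ∧ ¬(r ∧ ¬q))
= ¬r ∨ (q ∨ t) ∧ q ∧ r ∨ r ∧ ¬q   (De Morgan)
= ¬r ∨ q ∧ r ∨ r ∧ ¬q   (absorption)
= ¬r ∨ r   (distribution)
= True   (complement)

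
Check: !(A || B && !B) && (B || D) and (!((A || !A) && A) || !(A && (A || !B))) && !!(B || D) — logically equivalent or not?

Yes

E1: !(A || B && !B) && (B || D)
    = !A && (B || D)   — complement / identity
E2: (!((A || !A) && A) || !(A && (A || !B))) && !!(B || D)
    = (!((A || !A) && A) || !A) && !!(B || D)   — absorption
    = (!A || !A) && !!(B || D)   — complement / identity
    = (!A || !A) && (B || D)   — double negation
    = !A && (B || D)   — idempotence
Both reduce to !A && (B || D), so they are equivalent.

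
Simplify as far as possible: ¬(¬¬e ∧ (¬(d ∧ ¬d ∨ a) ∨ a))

¬(¬¬e ∧ (¬(d ∧ ¬d ∨ a) ∨ a))
= ¬(¬¬e ∧ (¬a ∨ a))
= ¬(e ∧ (¬a ∨ a))
= ¬e

¬e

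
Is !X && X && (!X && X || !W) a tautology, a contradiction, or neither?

!X && X && (!X && X || !W)
= !X && X   — absorption
= false   — complement

contradiction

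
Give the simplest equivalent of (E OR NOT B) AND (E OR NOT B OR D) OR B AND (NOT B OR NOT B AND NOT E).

(E OR NOT B) AND (E OR NOT B OR D) OR B AND (NOT B OR NOT B AND NOT E)
= (E OR NOT B) AND (E OR NOT B OR D) OR B AND NOT B   [absorption]
= E OR NOT B OR B AND NOT B   [absorption]
= E OR NOT B   [complement / identity]

E OR NOT B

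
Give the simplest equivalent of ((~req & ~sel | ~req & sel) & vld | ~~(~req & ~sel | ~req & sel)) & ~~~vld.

~req & ~vld

((~req & ~sel | ~req & sel) & vld | ~~(~req & ~sel | ~req & sel)) & ~~~vld
= ((~req & ~sel | ~req & sel) & vld | ~req & ~sel | ~req & sel) & ~~~vld
= (~req & ~sel | ~req & sel) & ~~~vld
= (~req & ~sel | ~req & sel) & ~vld
= ~req & ~vld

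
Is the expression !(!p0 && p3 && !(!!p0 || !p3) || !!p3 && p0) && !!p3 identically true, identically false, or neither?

!(!p0 && p3 && !(!!p0 || !p3) || !!p3 && p0) && !!p3
= !(!p0 && p3 && !(!!p0 || !p3) || p3 && p0) && !!p3   [double negation]
= !(!p0 && p3 && !p0 && p3 || p3 && p0) && !!p3   [De Morgan]
= !(!p0 && p3 || p3 && p0) && !!p3   [idempotence]
= !(!p0 && p3 || p3 && p0) && p3   [double negation]
= !p3 && p3   [distribution]
= false   [complement]

identically false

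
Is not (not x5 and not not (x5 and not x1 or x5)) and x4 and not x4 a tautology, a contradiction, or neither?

contradiction

not (not x5 and not not (x5 and not x1 or x5)) and x4 and not x4
= (x5 or not (x5 and not x1 or x5)) and x4 and not x4   (De Morgan)
= (x5 or not x5) and x4 and not x4   (absorption)
= x4 and not x4   (complement / identity)
= False   (complement)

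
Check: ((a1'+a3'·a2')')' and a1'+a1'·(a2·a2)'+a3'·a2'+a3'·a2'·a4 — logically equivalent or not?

E1: ((a1'+a3'·a2')')'
    = a1'+a3'·a2'
E2: a1'+a1'·(a2·a2)'+a3'·a2'+a3'·a2'·a4
    = a1'+a1'·a2'+a3'·a2'+a3'·a2'·a4
    = a1'+a3'·a2'+a3'·a2'·a4
    = a1'+a3'·a2'
Both reduce to a1'+a3'·a2', so they are equivalent.

Yes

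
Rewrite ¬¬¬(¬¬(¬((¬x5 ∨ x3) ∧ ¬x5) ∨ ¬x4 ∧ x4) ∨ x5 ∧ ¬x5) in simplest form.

¬¬¬(¬¬(¬((¬x5 ∨ x3) ∧ ¬x5) ∨ ¬x4 ∧ x4) ∨ x5 ∧ ¬x5)
= ¬¬¬(¬¬(¬¬x5 ∨ ¬x4 ∧ x4) ∨ x5 ∧ ¬x5)   [absorption]
= ¬¬¬(¬¬x5 ∨ ¬x4 ∧ x4 ∨ x5 ∧ ¬x5)   [double negation]
= ¬(¬¬x5 ∨ ¬x4 ∧ x4 ∨ x5 ∧ ¬x5)   [double negation]
= ¬(¬¬x5 ∨ x5 ∧ ¬x5)   [complement / identity]
= ¬¬¬x5   [complement / identity]
= ¬x5   [double negation]

¬x5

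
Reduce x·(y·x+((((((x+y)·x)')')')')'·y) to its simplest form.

x·y

x·(y·x+((((((x+y)·x)')')')')'·y)
= x·(y·x+((((x+y)·x)')')'·y)   — double negation
= x·(y·x+((x+y)·x)'·y)   — double negation
= x·(y·x+x'·y)   — absorption
= x·y   — distribution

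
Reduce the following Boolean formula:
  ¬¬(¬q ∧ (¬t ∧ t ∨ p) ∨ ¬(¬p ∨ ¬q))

¬¬(¬q ∧ (¬t ∧ t ∨ p) ∨ ¬(¬p ∨ ¬q))
= ¬q ∧ (¬t ∧ t ∨ p) ∨ ¬(¬p ∨ ¬q)   (double negation)
= ¬q ∧ (¬t ∧ t ∨ p) ∨ p ∧ q   (De Morgan)
= ¬q ∧ p ∨ p ∧ q   (complement / identity)
= p   (distribution)

p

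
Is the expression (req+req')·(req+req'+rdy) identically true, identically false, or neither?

identically true

(req+req')·(req+req'+rdy)
= req+req'
= 1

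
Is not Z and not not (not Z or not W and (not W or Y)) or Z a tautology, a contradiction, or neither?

tautology

not Z and not not (not Z or not W and (not W or Y)) or Z
= not Z and not not (not Z or not W) or Z   (absorption)
= not Z and (not Z or not W) or Z   (double negation)
= not Z or Z   (absorption)
= True   (complement)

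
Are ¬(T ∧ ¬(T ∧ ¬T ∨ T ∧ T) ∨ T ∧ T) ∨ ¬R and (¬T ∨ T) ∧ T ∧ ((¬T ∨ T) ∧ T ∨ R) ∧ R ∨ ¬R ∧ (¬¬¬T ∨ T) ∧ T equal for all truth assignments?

E1: ¬(T ∧ ¬(T ∧ ¬T ∨ T ∧ T) ∨ T ∧ T) ∨ ¬R
    = ¬(T ∧ ¬T ∨ T ∧ T) ∨ ¬R   [distribution]
    = ¬T ∨ ¬R   [distribution]
E2: (¬T ∨ T) ∧ T ∧ ((¬T ∨ T) ∧ T ∨ R) ∧ R ∨ ¬R ∧ (¬¬¬T ∨ T) ∧ T
    = (¬T ∨ T) ∧ T ∧ ((¬T ∨ T) ∧ T ∨ R) ∧ R ∨ ¬R ∧ (¬T ∨ T) ∧ T   [double negation]
    = (¬T ∨ T) ∧ T ∧ R ∨ ¬R ∧ (¬T ∨ T) ∧ T   [absorption]
    = (¬T ∨ T) ∧ T   [distribution]
    = T   [complement / identity]
These differ: at R=1, T=0, E1 = 1 but E2 = 0.

No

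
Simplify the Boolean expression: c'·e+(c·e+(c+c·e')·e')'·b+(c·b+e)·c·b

c'·e+(c·e+(c+c·e')·e')'·b+(c·b+e)·c·b
= c'·e+(c·e+c·e')'·b+(c·b+e)·c·b   — absorption
= c'·e+(c·e+c·e')'·b+c·b   — absorption
= c'·e+c'·b+c·b   — distribution
= c'·e+b   — distribution

c'·e+b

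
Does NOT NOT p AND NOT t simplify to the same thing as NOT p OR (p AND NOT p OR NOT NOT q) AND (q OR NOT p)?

E1: NOT NOT p AND NOT t
    = p AND NOT t   — double negation
E2: NOT p OR (p AND NOT p OR NOT NOT q) AND (q OR NOT p)
    = NOT p OR (p AND NOT p OR q) AND (q OR NOT p)   — double negation
    = NOT p OR q AND (q OR NOT p)   — complement / identity
    = NOT p OR q   — absorption
These differ: at p=0, q=1, t=1, E1 = 0 but E2 = 1.

No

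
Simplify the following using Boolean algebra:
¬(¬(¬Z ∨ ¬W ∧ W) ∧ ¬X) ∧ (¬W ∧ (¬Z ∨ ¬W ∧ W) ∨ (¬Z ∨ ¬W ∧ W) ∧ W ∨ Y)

X ∧ Y ∨ ¬Z

¬(¬(¬Z ∨ ¬W ∧ W) ∧ ¬X) ∧ (¬W ∧ (¬Z ∨ ¬W ∧ W) ∨ (¬Z ∨ ¬W ∧ W) ∧ W ∨ Y)
= ¬(¬(¬Z ∨ ¬W ∧ W) ∧ ¬X) ∧ (¬Z ∨ ¬W ∧ W ∨ Y)   (distribution)
= (¬Z ∨ ¬W ∧ W ∨ X) ∧ (¬Z ∨ ¬W ∧ W ∨ Y)   (De Morgan)
= X ∧ Y ∨ ¬Z ∨ ¬W ∧ W   (distribution)
= X ∧ Y ∨ ¬Z   (complement / identity)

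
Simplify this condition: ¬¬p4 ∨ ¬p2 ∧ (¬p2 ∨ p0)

p4 ∨ ¬p2

¬¬p4 ∨ ¬p2 ∧ (¬p2 ∨ p0)
= ¬¬p4 ∨ ¬p2   [absorption]
= p4 ∨ ¬p2   [double negation]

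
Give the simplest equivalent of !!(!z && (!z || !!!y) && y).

!z && y

!!(!z && (!z || !!!y) && y)
= !!(!z && (!z || !y) && y)
= !z && (!z || !y) && y
= !z && y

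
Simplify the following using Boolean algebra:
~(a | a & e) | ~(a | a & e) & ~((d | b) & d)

~a

~(a | a & e) | ~(a | a & e) & ~((d | b) & d)
= ~(a | a & e) | ~(a | a & e) & ~d
= ~(a | a & e)
= ~a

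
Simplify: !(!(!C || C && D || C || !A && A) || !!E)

!E

!(!(!C || C && D || C || !A && A) || !!E)
= !(!(!C || C || !A && A) || !!E)   — absorption
= (!C || C || !A && A) && !E   — De Morgan
= (!C || C) && !E   — complement / identity
= !E   — complement / identity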